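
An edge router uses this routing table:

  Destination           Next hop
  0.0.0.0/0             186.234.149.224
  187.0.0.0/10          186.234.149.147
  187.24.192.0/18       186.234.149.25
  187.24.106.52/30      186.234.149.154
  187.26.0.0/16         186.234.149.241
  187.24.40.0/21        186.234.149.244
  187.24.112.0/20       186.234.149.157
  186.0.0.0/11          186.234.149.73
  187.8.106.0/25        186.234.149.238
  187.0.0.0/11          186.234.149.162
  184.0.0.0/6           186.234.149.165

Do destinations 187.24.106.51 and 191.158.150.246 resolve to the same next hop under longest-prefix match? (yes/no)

187.24.106.51: longest match 187.0.0.0/11 -> 186.234.149.162
191.158.150.246: longest match 0.0.0.0/0 -> 186.234.149.224

no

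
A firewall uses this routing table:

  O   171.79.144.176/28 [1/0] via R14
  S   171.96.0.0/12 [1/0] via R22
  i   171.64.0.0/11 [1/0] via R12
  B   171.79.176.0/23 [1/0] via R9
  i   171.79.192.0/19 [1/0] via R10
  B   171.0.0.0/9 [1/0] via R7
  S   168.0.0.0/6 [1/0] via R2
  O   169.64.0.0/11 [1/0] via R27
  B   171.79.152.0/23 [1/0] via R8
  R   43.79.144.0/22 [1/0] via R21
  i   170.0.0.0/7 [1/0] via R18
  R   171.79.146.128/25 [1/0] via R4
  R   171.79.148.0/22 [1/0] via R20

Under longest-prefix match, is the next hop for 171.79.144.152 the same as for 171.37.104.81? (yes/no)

171.79.144.152: longest match 171.64.0.0/11 -> R12
171.37.104.81: longest match 171.0.0.0/9 -> R7

no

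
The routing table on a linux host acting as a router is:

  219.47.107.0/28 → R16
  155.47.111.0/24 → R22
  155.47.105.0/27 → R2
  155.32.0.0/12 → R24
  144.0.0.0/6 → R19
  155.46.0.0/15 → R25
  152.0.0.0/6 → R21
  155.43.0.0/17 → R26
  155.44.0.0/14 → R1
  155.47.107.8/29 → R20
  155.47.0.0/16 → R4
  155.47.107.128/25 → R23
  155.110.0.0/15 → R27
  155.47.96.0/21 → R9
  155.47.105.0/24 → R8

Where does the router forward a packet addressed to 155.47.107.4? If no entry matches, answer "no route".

Routes whose prefix contains 155.47.107.4:
  152.0.0.0/6 (152.0.0.0 - 155.255.255.255) -> R21
  155.32.0.0/12 (155.32.0.0 - 155.47.255.255) -> R24
  155.44.0.0/14 (155.44.0.0 - 155.47.255.255) -> R1
  155.46.0.0/15 (155.46.0.0 - 155.47.255.255) -> R25
  155.47.0.0/16 (155.47.0.0 - 155.47.255.255) -> R4
More-specific entries that do NOT match:
  155.47.107.8/29 (155.47.107.8 - 155.47.107.15) does not contain 155.47.107.4
  219.47.107.0/28 (219.47.107.0 - 219.47.107.15) does not contain 155.47.107.4
  155.47.105.0/27 (155.47.105.0 - 155.47.105.31) does not contain 155.47.107.4
  155.47.107.128/25 (155.47.107.128 - 155.47.107.255) does not contain 155.47.107.4
  155.47.111.0/24 (155.47.111.0 - 155.47.111.255) does not contain 155.47.107.4
  155.47.105.0/24 (155.47.105.0 - 155.47.105.255) does not contain 155.47.107.4
  155.47.96.0/21 (155.47.96.0 - 155.47.103.255) does not contain 155.47.107.4
  155.43.0.0/17 (155.43.0.0 - 155.43.127.255) does not contain 155.47.107.4
Longest matching prefix is /16 -> next hop R4.

R4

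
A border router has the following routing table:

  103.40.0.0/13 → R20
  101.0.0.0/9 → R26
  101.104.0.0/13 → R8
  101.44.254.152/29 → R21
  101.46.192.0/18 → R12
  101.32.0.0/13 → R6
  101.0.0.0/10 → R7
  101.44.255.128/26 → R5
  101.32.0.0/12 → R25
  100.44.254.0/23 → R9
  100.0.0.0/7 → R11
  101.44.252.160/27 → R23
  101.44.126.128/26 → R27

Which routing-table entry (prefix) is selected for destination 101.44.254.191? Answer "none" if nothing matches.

101.32.0.0/12

Entries matching 101.44.254.191:
  100.0.0.0/7 (100.0.0.0 - 101.255.255.255)
  101.0.0.0/9 (101.0.0.0 - 101.127.255.255)
  101.0.0.0/10 (101.0.0.0 - 101.63.255.255)
  101.32.0.0/12 (101.32.0.0 - 101.47.255.255)
Most specific is 101.32.0.0/12.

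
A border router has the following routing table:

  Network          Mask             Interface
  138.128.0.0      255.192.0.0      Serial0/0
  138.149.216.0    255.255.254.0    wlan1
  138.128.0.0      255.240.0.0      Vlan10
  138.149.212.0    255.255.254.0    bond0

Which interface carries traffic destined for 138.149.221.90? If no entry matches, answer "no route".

Serial0/0

Routes whose prefix contains 138.149.221.90:
  138.128.0.0/10 (138.128.0.0 - 138.191.255.255) -> Serial0/0
More-specific entries that do NOT match:
  138.149.216.0/23 (138.149.216.0 - 138.149.217.255) does not contain 138.149.221.90
  138.149.212.0/23 (138.149.212.0 - 138.149.213.255) does not contain 138.149.221.90
  138.128.0.0/12 (138.128.0.0 - 138.143.255.255) does not contain 138.149.221.90
Longest matching prefix is /10 -> interface Serial0/0.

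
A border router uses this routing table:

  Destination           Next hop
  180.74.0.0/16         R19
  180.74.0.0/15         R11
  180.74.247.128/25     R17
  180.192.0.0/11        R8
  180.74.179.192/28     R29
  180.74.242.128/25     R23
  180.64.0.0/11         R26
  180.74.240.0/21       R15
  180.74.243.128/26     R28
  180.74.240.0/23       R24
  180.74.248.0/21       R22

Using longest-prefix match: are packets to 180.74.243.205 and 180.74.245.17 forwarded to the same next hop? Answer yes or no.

180.74.243.205: longest match 180.74.240.0/21 -> R15
180.74.245.17: longest match 180.74.240.0/21 -> R15

yes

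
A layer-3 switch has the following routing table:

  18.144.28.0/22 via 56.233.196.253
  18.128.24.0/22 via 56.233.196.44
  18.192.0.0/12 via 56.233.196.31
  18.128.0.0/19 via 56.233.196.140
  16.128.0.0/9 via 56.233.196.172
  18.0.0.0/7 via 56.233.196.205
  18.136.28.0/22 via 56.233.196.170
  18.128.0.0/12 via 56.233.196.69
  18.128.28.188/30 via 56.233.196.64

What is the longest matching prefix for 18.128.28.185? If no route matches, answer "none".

18.128.0.0/19

Entries matching 18.128.28.185:
  18.0.0.0/7 (18.0.0.0 - 19.255.255.255)
  18.128.0.0/12 (18.128.0.0 - 18.143.255.255)
  18.128.0.0/19 (18.128.0.0 - 18.128.31.255)
Most specific is 18.128.0.0/19.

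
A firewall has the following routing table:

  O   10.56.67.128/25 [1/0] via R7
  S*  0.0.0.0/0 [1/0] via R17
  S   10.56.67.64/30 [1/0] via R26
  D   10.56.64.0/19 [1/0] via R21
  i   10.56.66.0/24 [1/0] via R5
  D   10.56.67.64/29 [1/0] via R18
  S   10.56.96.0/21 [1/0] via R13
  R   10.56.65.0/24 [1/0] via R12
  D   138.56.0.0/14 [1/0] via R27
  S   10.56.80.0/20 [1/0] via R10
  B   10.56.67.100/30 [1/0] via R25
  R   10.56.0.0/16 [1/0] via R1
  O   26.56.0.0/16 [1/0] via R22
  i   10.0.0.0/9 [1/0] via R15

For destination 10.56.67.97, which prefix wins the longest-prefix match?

Entries matching 10.56.67.97:
  0.0.0.0/0 (default, matches everything)
  10.0.0.0/9 (10.0.0.0 - 10.127.255.255)
  10.56.0.0/16 (10.56.0.0 - 10.56.255.255)
  10.56.64.0/19 (10.56.64.0 - 10.56.95.255)
Most specific is 10.56.64.0/19.

10.56.64.0/19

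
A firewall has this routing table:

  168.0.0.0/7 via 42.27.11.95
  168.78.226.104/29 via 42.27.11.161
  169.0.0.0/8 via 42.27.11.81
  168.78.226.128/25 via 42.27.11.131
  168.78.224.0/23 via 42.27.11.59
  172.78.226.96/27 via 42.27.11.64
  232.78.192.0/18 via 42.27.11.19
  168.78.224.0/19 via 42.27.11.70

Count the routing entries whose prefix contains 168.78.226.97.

2

Prefixes containing 168.78.226.97:
  168.0.0.0/7 (168.0.0.0 - 169.255.255.255)
  168.78.224.0/19 (168.78.224.0 - 168.78.255.255)
Total matching entries: 2.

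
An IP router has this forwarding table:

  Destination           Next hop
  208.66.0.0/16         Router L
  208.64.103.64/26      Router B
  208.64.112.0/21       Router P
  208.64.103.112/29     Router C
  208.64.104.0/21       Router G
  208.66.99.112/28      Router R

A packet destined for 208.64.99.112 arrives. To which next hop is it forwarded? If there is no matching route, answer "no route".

No entry's prefix contains 208.64.99.112; there is no default route.

no route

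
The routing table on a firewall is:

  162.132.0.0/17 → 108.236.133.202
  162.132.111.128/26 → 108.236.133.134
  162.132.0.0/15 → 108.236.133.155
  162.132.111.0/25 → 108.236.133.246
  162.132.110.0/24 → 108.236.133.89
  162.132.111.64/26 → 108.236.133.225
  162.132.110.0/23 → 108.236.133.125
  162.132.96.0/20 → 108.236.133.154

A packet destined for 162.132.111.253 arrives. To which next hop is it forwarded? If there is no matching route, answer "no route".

Routes whose prefix contains 162.132.111.253:
  162.132.0.0/15 (162.132.0.0 - 162.133.255.255) -> 108.236.133.155
  162.132.0.0/17 (162.132.0.0 - 162.132.127.255) -> 108.236.133.202
  162.132.96.0/20 (162.132.96.0 - 162.132.111.255) -> 108.236.133.154
  162.132.110.0/23 (162.132.110.0 - 162.132.111.255) -> 108.236.133.125
More-specific entries that do NOT match:
  162.132.111.128/26 (162.132.111.128 - 162.132.111.191) does not contain 162.132.111.253
  162.132.111.64/26 (162.132.111.64 - 162.132.111.127) does not contain 162.132.111.253
  162.132.111.0/25 (162.132.111.0 - 162.132.111.127) does not contain 162.132.111.253
  162.132.110.0/24 (162.132.110.0 - 162.132.110.255) does not contain 162.132.111.253
Longest matching prefix is /23 -> next hop 108.236.133.125.

108.236.133.125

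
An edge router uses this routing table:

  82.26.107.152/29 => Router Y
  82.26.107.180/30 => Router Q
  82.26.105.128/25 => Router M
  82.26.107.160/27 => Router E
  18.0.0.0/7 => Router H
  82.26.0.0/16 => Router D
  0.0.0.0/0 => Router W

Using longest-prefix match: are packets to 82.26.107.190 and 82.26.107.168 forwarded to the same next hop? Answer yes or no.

82.26.107.190: longest match 82.26.107.160/27 -> Router E
82.26.107.168: longest match 82.26.107.160/27 -> Router E

yes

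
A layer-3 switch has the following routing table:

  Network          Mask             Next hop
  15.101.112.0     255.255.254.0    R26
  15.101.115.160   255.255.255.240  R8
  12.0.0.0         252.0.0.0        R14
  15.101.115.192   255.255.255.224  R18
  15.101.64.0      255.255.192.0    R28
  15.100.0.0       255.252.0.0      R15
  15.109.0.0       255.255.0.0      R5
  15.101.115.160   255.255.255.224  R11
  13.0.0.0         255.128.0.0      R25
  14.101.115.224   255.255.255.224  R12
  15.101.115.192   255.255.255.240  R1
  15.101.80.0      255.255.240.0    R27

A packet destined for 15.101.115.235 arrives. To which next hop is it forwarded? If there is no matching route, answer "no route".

Routes whose prefix contains 15.101.115.235:
  12.0.0.0/6 (12.0.0.0 - 15.255.255.255) -> R14
  15.100.0.0/14 (15.100.0.0 - 15.103.255.255) -> R15
  15.101.64.0/18 (15.101.64.0 - 15.101.127.255) -> R28
More-specific entries that do NOT match:
  15.101.115.160/28 (15.101.115.160 - 15.101.115.175) does not contain 15.101.115.235
  15.101.115.192/28 (15.101.115.192 - 15.101.115.207) does not contain 15.101.115.235
  15.101.115.192/27 (15.101.115.192 - 15.101.115.223) does not contain 15.101.115.235
  15.101.115.160/27 (15.101.115.160 - 15.101.115.191) does not contain 15.101.115.235
  14.101.115.224/27 (14.101.115.224 - 14.101.115.255) does not contain 15.101.115.235
  15.101.112.0/23 (15.101.112.0 - 15.101.113.255) does not contain 15.101.115.235
  15.101.80.0/20 (15.101.80.0 - 15.101.95.255) does not contain 15.101.115.235
Longest matching prefix is /18 -> next hop R28.

R28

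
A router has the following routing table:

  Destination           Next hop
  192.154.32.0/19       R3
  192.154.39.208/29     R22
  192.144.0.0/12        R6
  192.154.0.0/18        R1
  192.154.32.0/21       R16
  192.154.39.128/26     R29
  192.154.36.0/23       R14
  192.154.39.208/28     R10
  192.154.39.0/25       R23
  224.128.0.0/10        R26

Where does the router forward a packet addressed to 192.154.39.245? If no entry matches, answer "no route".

Routes whose prefix contains 192.154.39.245:
  192.144.0.0/12 (192.144.0.0 - 192.159.255.255) -> R6
  192.154.0.0/18 (192.154.0.0 - 192.154.63.255) -> R1
  192.154.32.0/19 (192.154.32.0 - 192.154.63.255) -> R3
  192.154.32.0/21 (192.154.32.0 - 192.154.39.255) -> R16
More-specific entries that do NOT match:
  192.154.39.208/29 (192.154.39.208 - 192.154.39.215) does not contain 192.154.39.245
  192.154.39.208/28 (192.154.39.208 - 192.154.39.223) does not contain 192.154.39.245
  192.154.39.128/26 (192.154.39.128 - 192.154.39.191) does not contain 192.154.39.245
  192.154.39.0/25 (192.154.39.0 - 192.154.39.127) does not contain 192.154.39.245
  192.154.36.0/23 (192.154.36.0 - 192.154.37.255) does not contain 192.154.39.245
Longest matching prefix is /21 -> next hop R16.

R16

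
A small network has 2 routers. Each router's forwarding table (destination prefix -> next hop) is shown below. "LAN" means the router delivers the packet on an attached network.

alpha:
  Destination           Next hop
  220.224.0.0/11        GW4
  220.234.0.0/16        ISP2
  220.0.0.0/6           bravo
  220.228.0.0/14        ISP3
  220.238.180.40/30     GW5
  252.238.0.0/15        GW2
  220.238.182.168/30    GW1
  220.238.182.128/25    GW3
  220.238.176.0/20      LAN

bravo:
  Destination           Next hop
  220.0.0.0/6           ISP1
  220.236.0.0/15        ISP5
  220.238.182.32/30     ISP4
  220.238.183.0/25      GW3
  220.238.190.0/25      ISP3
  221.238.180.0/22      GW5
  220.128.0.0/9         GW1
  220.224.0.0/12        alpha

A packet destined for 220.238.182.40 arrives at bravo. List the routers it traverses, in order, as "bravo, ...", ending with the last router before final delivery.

bravo, alpha

At bravo: longest match for 220.238.182.40 is 220.224.0.0/12 -> alpha
At alpha: longest match for 220.238.182.40 is 220.238.176.0/20 -> LAN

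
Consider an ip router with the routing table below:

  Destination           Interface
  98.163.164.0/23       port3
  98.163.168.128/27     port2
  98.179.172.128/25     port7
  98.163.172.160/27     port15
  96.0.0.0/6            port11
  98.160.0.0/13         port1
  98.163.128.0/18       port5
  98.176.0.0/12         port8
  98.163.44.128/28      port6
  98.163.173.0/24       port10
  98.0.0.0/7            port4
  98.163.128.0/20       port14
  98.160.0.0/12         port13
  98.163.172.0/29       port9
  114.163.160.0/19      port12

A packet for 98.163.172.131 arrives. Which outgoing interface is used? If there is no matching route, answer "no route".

port5

Routes whose prefix contains 98.163.172.131:
  96.0.0.0/6 (96.0.0.0 - 99.255.255.255) -> port11
  98.0.0.0/7 (98.0.0.0 - 99.255.255.255) -> port4
  98.160.0.0/12 (98.160.0.0 - 98.175.255.255) -> port13
  98.160.0.0/13 (98.160.0.0 - 98.167.255.255) -> port1
  98.163.128.0/18 (98.163.128.0 - 98.163.191.255) -> port5
More-specific entries that do NOT match:
  98.163.172.0/29 (98.163.172.0 - 98.163.172.7) does not contain 98.163.172.131
  98.163.44.128/28 (98.163.44.128 - 98.163.44.143) does not contain 98.163.172.131
  98.163.168.128/27 (98.163.168.128 - 98.163.168.159) does not contain 98.163.172.131
  98.163.172.160/27 (98.163.172.160 - 98.163.172.191) does not contain 98.163.172.131
  98.179.172.128/25 (98.179.172.128 - 98.179.172.255) does not contain 98.163.172.131
  98.163.173.0/24 (98.163.173.0 - 98.163.173.255) does not contain 98.163.172.131
  98.163.164.0/23 (98.163.164.0 - 98.163.165.255) does not contain 98.163.172.131
  98.163.128.0/20 (98.163.128.0 - 98.163.143.255) does not contain 98.163.172.131
  114.163.160.0/19 (114.163.160.0 - 114.163.191.255) does not contain 98.163.172.131
Longest matching prefix is /18 -> interface port5.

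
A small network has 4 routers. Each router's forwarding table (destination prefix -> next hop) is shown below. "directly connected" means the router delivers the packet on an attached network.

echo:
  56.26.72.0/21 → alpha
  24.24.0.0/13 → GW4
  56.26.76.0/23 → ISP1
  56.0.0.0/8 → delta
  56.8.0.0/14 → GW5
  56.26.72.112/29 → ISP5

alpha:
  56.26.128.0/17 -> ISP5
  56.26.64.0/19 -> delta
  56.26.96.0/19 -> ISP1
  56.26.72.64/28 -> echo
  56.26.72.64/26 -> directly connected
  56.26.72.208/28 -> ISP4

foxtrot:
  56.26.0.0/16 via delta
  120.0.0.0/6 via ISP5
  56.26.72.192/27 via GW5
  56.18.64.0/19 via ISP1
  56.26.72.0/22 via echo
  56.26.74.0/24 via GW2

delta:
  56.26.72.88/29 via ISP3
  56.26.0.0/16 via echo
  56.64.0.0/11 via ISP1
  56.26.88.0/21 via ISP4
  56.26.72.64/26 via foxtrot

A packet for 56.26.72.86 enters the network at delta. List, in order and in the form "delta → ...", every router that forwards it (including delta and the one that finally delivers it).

At delta: longest match for 56.26.72.86 is 56.26.72.64/26 -> foxtrot
At foxtrot: longest match for 56.26.72.86 is 56.26.72.0/22 -> echo
At echo: longest match for 56.26.72.86 is 56.26.72.0/21 -> alpha
At alpha: longest match for 56.26.72.86 is 56.26.72.64/26 -> directly connected

delta → foxtrot → echo → alpha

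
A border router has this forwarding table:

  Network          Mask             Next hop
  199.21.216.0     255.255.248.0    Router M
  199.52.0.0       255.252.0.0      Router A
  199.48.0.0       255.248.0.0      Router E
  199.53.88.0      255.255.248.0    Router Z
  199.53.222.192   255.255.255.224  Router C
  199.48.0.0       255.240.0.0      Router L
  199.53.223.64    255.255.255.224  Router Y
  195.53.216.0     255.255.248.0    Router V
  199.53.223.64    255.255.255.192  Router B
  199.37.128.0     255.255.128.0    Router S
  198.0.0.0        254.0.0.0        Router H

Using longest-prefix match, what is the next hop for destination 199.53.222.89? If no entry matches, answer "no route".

Routes whose prefix contains 199.53.222.89:
  198.0.0.0/7 (198.0.0.0 - 199.255.255.255) -> Router H
  199.48.0.0/12 (199.48.0.0 - 199.63.255.255) -> Router L
  199.48.0.0/13 (199.48.0.0 - 199.55.255.255) -> Router E
  199.52.0.0/14 (199.52.0.0 - 199.55.255.255) -> Router A
More-specific entries that do NOT match:
  199.53.222.192/27 (199.53.222.192 - 199.53.222.223) does not contain 199.53.222.89
  199.53.223.64/27 (199.53.223.64 - 199.53.223.95) does not contain 199.53.222.89
  199.53.223.64/26 (199.53.223.64 - 199.53.223.127) does not contain 199.53.222.89
  199.21.216.0/21 (199.21.216.0 - 199.21.223.255) does not contain 199.53.222.89
  199.53.88.0/21 (199.53.88.0 - 199.53.95.255) does not contain 199.53.222.89
  195.53.216.0/21 (195.53.216.0 - 195.53.223.255) does not contain 199.53.222.89
  199.37.128.0/17 (199.37.128.0 - 199.37.255.255) does not contain 199.53.222.89
Longest matching prefix is /14 -> next hop Router A.

Router A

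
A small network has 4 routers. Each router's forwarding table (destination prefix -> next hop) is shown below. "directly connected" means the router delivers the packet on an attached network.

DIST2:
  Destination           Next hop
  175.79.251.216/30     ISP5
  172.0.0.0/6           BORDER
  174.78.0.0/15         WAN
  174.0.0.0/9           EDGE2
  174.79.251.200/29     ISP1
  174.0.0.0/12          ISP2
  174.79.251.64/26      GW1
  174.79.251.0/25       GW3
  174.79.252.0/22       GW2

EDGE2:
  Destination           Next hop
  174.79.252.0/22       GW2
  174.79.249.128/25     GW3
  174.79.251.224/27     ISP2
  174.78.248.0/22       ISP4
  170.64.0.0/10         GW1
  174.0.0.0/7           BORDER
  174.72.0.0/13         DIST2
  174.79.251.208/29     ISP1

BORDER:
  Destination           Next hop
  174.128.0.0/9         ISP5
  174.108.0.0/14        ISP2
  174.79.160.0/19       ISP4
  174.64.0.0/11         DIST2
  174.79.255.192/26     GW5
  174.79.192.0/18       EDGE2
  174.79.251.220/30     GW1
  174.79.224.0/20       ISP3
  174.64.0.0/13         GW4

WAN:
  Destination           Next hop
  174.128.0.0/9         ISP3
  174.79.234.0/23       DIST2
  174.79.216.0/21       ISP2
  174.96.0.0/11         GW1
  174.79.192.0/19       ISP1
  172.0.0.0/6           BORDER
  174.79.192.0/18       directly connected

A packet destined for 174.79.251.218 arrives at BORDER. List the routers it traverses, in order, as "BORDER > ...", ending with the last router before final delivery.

BORDER > EDGE2 > DIST2 > WAN

At BORDER: longest match for 174.79.251.218 is 174.79.192.0/18 -> EDGE2
At EDGE2: longest match for 174.79.251.218 is 174.72.0.0/13 -> DIST2
At DIST2: longest match for 174.79.251.218 is 174.78.0.0/15 -> WAN
At WAN: longest match for 174.79.251.218 is 174.79.192.0/18 -> directly connected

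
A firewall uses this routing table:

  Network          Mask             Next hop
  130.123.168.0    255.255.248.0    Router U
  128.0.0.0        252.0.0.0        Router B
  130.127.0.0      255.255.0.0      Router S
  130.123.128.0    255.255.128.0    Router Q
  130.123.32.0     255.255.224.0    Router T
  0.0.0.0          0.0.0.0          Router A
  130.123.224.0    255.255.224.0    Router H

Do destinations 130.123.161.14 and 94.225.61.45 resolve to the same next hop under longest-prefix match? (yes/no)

130.123.161.14: longest match 130.123.128.0/17 -> Router Q
94.225.61.45: longest match 0.0.0.0/0 -> Router A

no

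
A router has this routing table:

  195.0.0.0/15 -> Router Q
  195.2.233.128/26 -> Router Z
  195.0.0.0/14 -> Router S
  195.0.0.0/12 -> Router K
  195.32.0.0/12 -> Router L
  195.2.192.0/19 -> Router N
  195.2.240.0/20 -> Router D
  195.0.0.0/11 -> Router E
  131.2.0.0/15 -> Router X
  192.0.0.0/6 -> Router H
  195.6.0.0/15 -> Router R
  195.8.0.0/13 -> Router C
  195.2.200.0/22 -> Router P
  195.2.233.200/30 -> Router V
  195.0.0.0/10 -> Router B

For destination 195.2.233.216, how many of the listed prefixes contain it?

5

Prefixes containing 195.2.233.216:
  192.0.0.0/6 (192.0.0.0 - 195.255.255.255)
  195.0.0.0/10 (195.0.0.0 - 195.63.255.255)
  195.0.0.0/11 (195.0.0.0 - 195.31.255.255)
  195.0.0.0/12 (195.0.0.0 - 195.15.255.255)
  195.0.0.0/14 (195.0.0.0 - 195.3.255.255)
Total matching entries: 5.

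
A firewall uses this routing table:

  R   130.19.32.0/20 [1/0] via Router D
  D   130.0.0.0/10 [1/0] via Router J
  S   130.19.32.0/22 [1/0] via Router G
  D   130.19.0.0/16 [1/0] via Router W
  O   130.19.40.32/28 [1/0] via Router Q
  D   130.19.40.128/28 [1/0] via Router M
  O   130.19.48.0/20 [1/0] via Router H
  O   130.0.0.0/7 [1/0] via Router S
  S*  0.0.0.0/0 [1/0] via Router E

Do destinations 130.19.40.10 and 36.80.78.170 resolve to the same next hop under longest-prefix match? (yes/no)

no

130.19.40.10: longest match 130.19.32.0/20 -> Router D
36.80.78.170: longest match 0.0.0.0/0 -> Router E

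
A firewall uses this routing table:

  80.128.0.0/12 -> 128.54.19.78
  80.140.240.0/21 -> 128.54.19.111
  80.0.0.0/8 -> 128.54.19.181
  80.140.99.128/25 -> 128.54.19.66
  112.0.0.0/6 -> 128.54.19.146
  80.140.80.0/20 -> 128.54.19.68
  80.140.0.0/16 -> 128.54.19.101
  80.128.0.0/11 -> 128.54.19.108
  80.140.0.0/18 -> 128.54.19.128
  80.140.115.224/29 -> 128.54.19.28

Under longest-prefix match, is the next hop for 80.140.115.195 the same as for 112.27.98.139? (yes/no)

no

80.140.115.195: longest match 80.140.0.0/16 -> 128.54.19.101
112.27.98.139: longest match 112.0.0.0/6 -> 128.54.19.146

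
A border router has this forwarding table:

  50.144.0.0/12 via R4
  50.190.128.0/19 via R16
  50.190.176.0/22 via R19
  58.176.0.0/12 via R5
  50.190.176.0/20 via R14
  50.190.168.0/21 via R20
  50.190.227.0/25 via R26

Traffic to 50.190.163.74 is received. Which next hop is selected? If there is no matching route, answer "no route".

no route

No entry's prefix contains 50.190.163.74; there is no default route.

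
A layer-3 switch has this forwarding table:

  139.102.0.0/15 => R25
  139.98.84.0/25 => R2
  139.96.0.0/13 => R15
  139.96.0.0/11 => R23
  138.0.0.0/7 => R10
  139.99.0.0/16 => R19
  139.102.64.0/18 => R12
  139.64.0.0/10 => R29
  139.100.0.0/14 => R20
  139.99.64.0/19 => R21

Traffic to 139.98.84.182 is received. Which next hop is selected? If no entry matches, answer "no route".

R15

Routes whose prefix contains 139.98.84.182:
  138.0.0.0/7 (138.0.0.0 - 139.255.255.255) -> R10
  139.64.0.0/10 (139.64.0.0 - 139.127.255.255) -> R29
  139.96.0.0/11 (139.96.0.0 - 139.127.255.255) -> R23
  139.96.0.0/13 (139.96.0.0 - 139.103.255.255) -> R15
More-specific entries that do NOT match:
  139.98.84.0/25 (139.98.84.0 - 139.98.84.127) does not contain 139.98.84.182
  139.99.64.0/19 (139.99.64.0 - 139.99.95.255) does not contain 139.98.84.182
  139.102.64.0/18 (139.102.64.0 - 139.102.127.255) does not contain 139.98.84.182
  139.99.0.0/16 (139.99.0.0 - 139.99.255.255) does not contain 139.98.84.182
  139.102.0.0/15 (139.102.0.0 - 139.103.255.255) does not contain 139.98.84.182
  139.100.0.0/14 (139.100.0.0 - 139.103.255.255) does not contain 139.98.84.182
Longest matching prefix is /13 -> next hop R15.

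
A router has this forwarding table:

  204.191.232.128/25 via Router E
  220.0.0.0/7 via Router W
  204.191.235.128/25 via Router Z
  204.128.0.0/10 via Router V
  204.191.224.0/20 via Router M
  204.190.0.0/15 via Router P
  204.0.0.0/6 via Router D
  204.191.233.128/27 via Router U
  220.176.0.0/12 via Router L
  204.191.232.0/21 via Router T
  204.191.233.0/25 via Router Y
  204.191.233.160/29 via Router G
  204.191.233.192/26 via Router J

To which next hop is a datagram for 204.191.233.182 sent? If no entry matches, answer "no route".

Router T

Routes whose prefix contains 204.191.233.182:
  204.0.0.0/6 (204.0.0.0 - 207.255.255.255) -> Router D
  204.128.0.0/10 (204.128.0.0 - 204.191.255.255) -> Router V
  204.190.0.0/15 (204.190.0.0 - 204.191.255.255) -> Router P
  204.191.224.0/20 (204.191.224.0 - 204.191.239.255) -> Router M
  204.191.232.0/21 (204.191.232.0 - 204.191.239.255) -> Router T
More-specific entries that do NOT match:
  204.191.233.160/29 (204.191.233.160 - 204.191.233.167) does not contain 204.191.233.182
  204.191.233.128/27 (204.191.233.128 - 204.191.233.159) does not contain 204.191.233.182
  204.191.233.192/26 (204.191.233.192 - 204.191.233.255) does not contain 204.191.233.182
  204.191.232.128/25 (204.191.232.128 - 204.191.232.255) does not contain 204.191.233.182
  204.191.235.128/25 (204.191.235.128 - 204.191.235.255) does not contain 204.191.233.182
  204.191.233.0/25 (204.191.233.0 - 204.191.233.127) does not contain 204.191.233.182
Longest matching prefix is /21 -> next hop Router T.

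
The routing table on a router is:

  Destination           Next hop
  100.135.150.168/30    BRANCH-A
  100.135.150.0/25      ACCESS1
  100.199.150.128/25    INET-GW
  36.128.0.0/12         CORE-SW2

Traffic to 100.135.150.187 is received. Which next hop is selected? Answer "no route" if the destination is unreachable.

No entry's prefix contains 100.135.150.187; there is no default route.

no route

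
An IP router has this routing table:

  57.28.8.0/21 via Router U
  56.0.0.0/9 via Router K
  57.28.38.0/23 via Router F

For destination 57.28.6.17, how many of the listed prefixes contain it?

No listed prefix contains 57.28.6.17.
Total matching entries: 0.

0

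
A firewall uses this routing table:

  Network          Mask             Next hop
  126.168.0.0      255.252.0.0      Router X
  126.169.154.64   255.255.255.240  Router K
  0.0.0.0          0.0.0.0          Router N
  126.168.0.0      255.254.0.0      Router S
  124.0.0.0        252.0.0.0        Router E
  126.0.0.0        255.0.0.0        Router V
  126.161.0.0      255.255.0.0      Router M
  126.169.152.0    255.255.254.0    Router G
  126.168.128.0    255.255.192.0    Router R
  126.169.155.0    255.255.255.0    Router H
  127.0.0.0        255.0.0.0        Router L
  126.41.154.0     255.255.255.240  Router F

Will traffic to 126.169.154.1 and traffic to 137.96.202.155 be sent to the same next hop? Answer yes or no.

no

126.169.154.1: longest match 126.168.0.0/15 -> Router S
137.96.202.155: longest match 0.0.0.0/0 -> Router N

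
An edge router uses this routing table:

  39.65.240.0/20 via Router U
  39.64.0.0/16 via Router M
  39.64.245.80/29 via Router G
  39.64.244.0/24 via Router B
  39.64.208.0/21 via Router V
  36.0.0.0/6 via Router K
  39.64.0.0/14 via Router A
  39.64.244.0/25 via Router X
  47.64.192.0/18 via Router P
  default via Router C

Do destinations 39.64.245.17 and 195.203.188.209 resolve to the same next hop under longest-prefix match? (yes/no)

39.64.245.17: longest match 39.64.0.0/16 -> Router M
195.203.188.209: longest match 0.0.0.0/0 -> Router C

no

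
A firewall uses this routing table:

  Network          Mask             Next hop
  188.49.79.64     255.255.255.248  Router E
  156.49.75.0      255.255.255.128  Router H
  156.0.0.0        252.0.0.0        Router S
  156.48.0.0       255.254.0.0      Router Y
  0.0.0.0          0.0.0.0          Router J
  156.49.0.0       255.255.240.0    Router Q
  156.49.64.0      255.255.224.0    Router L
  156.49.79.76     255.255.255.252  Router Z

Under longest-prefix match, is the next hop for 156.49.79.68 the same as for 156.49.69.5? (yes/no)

156.49.79.68: longest match 156.49.64.0/19 -> Router L
156.49.69.5: longest match 156.49.64.0/19 -> Router L

yes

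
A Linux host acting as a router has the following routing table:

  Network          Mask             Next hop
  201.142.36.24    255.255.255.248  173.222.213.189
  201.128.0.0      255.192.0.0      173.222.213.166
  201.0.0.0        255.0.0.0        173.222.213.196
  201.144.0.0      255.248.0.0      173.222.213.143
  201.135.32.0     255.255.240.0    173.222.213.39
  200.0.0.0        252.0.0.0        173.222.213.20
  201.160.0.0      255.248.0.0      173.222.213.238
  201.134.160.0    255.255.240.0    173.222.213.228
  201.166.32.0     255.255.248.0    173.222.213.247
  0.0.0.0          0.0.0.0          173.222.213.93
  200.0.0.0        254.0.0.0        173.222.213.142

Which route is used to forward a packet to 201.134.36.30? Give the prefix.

Entries matching 201.134.36.30:
  0.0.0.0/0 (default, matches everything)
  200.0.0.0/6 (200.0.0.0 - 203.255.255.255)
  200.0.0.0/7 (200.0.0.0 - 201.255.255.255)
  201.0.0.0/8 (201.0.0.0 - 201.255.255.255)
  201.128.0.0/10 (201.128.0.0 - 201.191.255.255)
Most specific is 201.128.0.0/10.

201.128.0.0/10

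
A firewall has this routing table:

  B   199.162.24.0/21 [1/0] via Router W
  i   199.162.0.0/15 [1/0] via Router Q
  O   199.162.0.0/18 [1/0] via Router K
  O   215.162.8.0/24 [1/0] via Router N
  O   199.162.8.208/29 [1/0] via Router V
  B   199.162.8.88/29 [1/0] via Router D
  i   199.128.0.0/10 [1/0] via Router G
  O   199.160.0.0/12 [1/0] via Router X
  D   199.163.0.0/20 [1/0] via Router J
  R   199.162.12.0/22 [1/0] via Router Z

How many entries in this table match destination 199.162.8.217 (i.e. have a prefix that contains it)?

Prefixes containing 199.162.8.217:
  199.128.0.0/10 (199.128.0.0 - 199.191.255.255)
  199.160.0.0/12 (199.160.0.0 - 199.175.255.255)
  199.162.0.0/15 (199.162.0.0 - 199.163.255.255)
  199.162.0.0/18 (199.162.0.0 - 199.162.63.255)
Total matching entries: 4.

4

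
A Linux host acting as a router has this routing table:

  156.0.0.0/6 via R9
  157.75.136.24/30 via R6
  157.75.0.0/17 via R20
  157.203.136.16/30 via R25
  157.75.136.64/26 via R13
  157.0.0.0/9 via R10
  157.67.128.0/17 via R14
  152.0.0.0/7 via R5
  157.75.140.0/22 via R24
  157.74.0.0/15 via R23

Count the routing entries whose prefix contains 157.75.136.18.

Prefixes containing 157.75.136.18:
  156.0.0.0/6 (156.0.0.0 - 159.255.255.255)
  157.0.0.0/9 (157.0.0.0 - 157.127.255.255)
  157.74.0.0/15 (157.74.0.0 - 157.75.255.255)
Total matching entries: 3.

3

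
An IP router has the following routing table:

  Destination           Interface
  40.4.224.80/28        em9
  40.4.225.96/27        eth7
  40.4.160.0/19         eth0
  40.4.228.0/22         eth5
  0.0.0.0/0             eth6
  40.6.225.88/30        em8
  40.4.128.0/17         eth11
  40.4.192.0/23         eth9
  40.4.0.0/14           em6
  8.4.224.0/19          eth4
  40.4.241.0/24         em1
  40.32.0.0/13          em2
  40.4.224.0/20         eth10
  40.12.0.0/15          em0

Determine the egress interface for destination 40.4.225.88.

eth10

Routes whose prefix contains 40.4.225.88:
  0.0.0.0/0 (default, matches everything) -> eth6
  40.4.0.0/14 (40.4.0.0 - 40.7.255.255) -> em6
  40.4.128.0/17 (40.4.128.0 - 40.4.255.255) -> eth11
  40.4.224.0/20 (40.4.224.0 - 40.4.239.255) -> eth10
More-specific entries that do NOT match:
  40.6.225.88/30 (40.6.225.88 - 40.6.225.91) does not contain 40.4.225.88
  40.4.224.80/28 (40.4.224.80 - 40.4.224.95) does not contain 40.4.225.88
  40.4.225.96/27 (40.4.225.96 - 40.4.225.127) does not contain 40.4.225.88
  40.4.241.0/24 (40.4.241.0 - 40.4.241.255) does not contain 40.4.225.88
  40.4.192.0/23 (40.4.192.0 - 40.4.193.255) does not contain 40.4.225.88
  40.4.228.0/22 (40.4.228.0 - 40.4.231.255) does not contain 40.4.225.88
Longest matching prefix is /20 -> interface eth10.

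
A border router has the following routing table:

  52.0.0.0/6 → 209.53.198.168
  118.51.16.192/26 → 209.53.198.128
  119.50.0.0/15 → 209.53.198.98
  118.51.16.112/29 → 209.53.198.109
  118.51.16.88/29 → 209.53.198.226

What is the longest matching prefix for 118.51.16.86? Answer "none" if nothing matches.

none

118.51.16.86 is outside every listed prefix and there is no default route.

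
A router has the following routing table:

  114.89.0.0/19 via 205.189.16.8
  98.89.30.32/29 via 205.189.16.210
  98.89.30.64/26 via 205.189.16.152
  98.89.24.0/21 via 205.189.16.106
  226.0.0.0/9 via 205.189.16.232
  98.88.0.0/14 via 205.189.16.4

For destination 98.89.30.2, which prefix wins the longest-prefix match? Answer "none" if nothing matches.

98.89.24.0/21

Entries matching 98.89.30.2:
  98.88.0.0/14 (98.88.0.0 - 98.91.255.255)
  98.89.24.0/21 (98.89.24.0 - 98.89.31.255)
Most specific is 98.89.24.0/21.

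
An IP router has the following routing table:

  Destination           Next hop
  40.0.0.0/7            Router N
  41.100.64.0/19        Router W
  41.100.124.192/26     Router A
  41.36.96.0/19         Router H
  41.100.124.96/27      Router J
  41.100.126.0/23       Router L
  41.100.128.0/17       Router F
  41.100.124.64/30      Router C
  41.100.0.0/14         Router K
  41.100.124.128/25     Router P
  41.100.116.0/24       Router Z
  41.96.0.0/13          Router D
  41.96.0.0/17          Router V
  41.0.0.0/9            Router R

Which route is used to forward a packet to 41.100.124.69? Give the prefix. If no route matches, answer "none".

41.100.0.0/14

Entries matching 41.100.124.69:
  40.0.0.0/7 (40.0.0.0 - 41.255.255.255)
  41.0.0.0/9 (41.0.0.0 - 41.127.255.255)
  41.96.0.0/13 (41.96.0.0 - 41.103.255.255)
  41.100.0.0/14 (41.100.0.0 - 41.103.255.255)
Most specific is 41.100.0.0/14.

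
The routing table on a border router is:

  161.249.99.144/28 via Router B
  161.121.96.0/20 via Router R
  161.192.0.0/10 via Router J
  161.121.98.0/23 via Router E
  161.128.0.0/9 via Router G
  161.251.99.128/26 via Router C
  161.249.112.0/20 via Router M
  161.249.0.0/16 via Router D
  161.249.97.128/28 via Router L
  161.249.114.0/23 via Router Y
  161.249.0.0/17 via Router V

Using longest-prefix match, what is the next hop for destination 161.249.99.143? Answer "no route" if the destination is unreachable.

Routes whose prefix contains 161.249.99.143:
  161.128.0.0/9 (161.128.0.0 - 161.255.255.255) -> Router G
  161.192.0.0/10 (161.192.0.0 - 161.255.255.255) -> Router J
  161.249.0.0/16 (161.249.0.0 - 161.249.255.255) -> Router D
  161.249.0.0/17 (161.249.0.0 - 161.249.127.255) -> Router V
More-specific entries that do NOT match:
  161.249.99.144/28 (161.249.99.144 - 161.249.99.159) does not contain 161.249.99.143
  161.249.97.128/28 (161.249.97.128 - 161.249.97.143) does not contain 161.249.99.143
  161.251.99.128/26 (161.251.99.128 - 161.251.99.191) does not contain 161.249.99.143
  161.121.98.0/23 (161.121.98.0 - 161.121.99.255) does not contain 161.249.99.143
  161.249.114.0/23 (161.249.114.0 - 161.249.115.255) does not contain 161.249.99.143
  161.121.96.0/20 (161.121.96.0 - 161.121.111.255) does not contain 161.249.99.143
  161.249.112.0/20 (161.249.112.0 - 161.249.127.255) does not contain 161.249.99.143
Longest matching prefix is /17 -> next hop Router V.

Router V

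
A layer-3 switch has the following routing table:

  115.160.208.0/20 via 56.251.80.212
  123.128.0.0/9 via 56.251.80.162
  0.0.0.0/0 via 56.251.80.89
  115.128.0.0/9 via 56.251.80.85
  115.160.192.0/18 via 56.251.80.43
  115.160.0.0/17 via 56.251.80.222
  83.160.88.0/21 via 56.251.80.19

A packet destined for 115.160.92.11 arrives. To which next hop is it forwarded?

Routes whose prefix contains 115.160.92.11:
  0.0.0.0/0 (default, matches everything) -> 56.251.80.89
  115.128.0.0/9 (115.128.0.0 - 115.255.255.255) -> 56.251.80.85
  115.160.0.0/17 (115.160.0.0 - 115.160.127.255) -> 56.251.80.222
More-specific entries that do NOT match:
  83.160.88.0/21 (83.160.88.0 - 83.160.95.255) does not contain 115.160.92.11
  115.160.208.0/20 (115.160.208.0 - 115.160.223.255) does not contain 115.160.92.11
  115.160.192.0/18 (115.160.192.0 - 115.160.255.255) does not contain 115.160.92.11
Longest matching prefix is /17 -> next hop 56.251.80.222.

56.251.80.222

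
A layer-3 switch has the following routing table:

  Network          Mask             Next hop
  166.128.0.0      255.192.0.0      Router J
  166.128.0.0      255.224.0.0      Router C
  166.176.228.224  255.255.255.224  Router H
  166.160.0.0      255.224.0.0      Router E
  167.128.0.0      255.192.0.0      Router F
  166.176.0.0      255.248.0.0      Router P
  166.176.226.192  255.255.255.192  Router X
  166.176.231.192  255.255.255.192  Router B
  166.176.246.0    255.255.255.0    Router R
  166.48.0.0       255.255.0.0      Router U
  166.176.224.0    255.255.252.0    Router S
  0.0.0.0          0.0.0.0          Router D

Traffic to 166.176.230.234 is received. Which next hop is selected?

Router P

Routes whose prefix contains 166.176.230.234:
  0.0.0.0/0 (default, matches everything) -> Router D
  166.128.0.0/10 (166.128.0.0 - 166.191.255.255) -> Router J
  166.160.0.0/11 (166.160.0.0 - 166.191.255.255) -> Router E
  166.176.0.0/13 (166.176.0.0 - 166.183.255.255) -> Router P
More-specific entries that do NOT match:
  166.176.228.224/27 (166.176.228.224 - 166.176.228.255) does not contain 166.176.230.234
  166.176.226.192/26 (166.176.226.192 - 166.176.226.255) does not contain 166.176.230.234
  166.176.231.192/26 (166.176.231.192 - 166.176.231.255) does not contain 166.176.230.234
  166.176.246.0/24 (166.176.246.0 - 166.176.246.255) does not contain 166.176.230.234
  166.176.224.0/22 (166.176.224.0 - 166.176.227.255) does not contain 166.176.230.234
  166.48.0.0/16 (166.48.0.0 - 166.48.255.255) does not contain 166.176.230.234
Longest matching prefix is /13 -> next hop Router P.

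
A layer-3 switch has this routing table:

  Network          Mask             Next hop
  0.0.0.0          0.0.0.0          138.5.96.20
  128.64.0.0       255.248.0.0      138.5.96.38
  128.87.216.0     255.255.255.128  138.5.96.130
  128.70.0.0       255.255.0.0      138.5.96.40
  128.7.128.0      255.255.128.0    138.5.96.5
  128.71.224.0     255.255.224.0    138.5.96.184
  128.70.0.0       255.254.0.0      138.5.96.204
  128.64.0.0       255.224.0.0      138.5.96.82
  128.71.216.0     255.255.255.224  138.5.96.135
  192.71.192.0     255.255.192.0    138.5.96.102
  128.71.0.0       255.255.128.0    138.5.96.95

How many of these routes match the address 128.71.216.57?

4

Prefixes containing 128.71.216.57:
  0.0.0.0/0 (default, matches everything)
  128.64.0.0/11 (128.64.0.0 - 128.95.255.255)
  128.64.0.0/13 (128.64.0.0 - 128.71.255.255)
  128.70.0.0/15 (128.70.0.0 - 128.71.255.255)
Total matching entries: 4.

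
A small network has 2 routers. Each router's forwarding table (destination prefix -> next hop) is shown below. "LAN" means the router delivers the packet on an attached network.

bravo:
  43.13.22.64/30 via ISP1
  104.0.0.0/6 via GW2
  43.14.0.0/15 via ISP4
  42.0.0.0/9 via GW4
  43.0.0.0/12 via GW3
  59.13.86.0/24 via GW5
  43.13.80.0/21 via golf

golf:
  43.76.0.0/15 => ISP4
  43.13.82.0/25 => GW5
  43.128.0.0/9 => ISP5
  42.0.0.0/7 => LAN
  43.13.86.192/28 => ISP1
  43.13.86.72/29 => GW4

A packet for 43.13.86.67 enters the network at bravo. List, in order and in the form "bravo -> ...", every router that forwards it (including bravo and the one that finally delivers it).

bravo -> golf

At bravo: longest match for 43.13.86.67 is 43.13.80.0/21 -> golf
At golf: longest match for 43.13.86.67 is 42.0.0.0/7 -> LAN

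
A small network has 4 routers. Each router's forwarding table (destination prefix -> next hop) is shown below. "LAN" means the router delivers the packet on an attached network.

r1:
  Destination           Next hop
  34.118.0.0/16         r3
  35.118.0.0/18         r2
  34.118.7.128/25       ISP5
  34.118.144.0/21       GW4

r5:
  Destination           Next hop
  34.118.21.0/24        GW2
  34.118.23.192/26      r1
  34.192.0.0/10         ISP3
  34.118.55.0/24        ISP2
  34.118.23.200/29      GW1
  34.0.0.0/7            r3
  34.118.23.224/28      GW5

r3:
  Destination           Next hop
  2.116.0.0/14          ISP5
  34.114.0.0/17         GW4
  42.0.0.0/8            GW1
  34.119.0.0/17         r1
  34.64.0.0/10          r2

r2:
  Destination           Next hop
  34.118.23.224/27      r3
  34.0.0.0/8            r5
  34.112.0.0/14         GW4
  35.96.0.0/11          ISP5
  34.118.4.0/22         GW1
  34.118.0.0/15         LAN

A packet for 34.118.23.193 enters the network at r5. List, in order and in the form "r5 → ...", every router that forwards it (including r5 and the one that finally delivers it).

r5 → r1 → r3 → r2

At r5: longest match for 34.118.23.193 is 34.118.23.192/26 -> r1
At r1: longest match for 34.118.23.193 is 34.118.0.0/16 -> r3
At r3: longest match for 34.118.23.193 is 34.64.0.0/10 -> r2
At r2: longest match for 34.118.23.193 is 34.118.0.0/15 -> LAN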